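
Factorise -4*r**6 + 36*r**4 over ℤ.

-4*r**4*(r + 3)*(r - 3)

Pull out the common factor 4*r**4, leaving -r**2 + 9.
Recognize a difference of squares with the parts 3 and r.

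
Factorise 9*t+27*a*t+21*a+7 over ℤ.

Group as (27*a*t+21*a) + (9*t+7) = 3*a*(9*t+7) + (9*t+7).
Both groups share the factor (9*t+7).

(3*a+1)*(9*t+7)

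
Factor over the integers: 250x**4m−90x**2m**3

Factor out 10x**2m, leaving 25x**2−9m**2, which is a difference of two squares.

10mx**2(5x−3m)(5x+3m)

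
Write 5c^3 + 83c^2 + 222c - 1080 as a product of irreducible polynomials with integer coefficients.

(5c - 12)(c + 10)(c + 9)

By the rational root theorem, c = -10 is a root, so (c + 10) is a factor; dividing leaves 5c^2 + 33c - 108.
The remaining quadratic factors as (5c - 12)(c + 9).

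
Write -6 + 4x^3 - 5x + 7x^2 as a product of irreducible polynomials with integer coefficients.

Trying the rational-root candidates, x = -2 is a root, so (x + 2) divides it; the quotient is 4x^2 - x - 3.
The remaining quadratic factors as (4x + 3)(x - 1).

(4x + 3)(x + 2)(x - 1)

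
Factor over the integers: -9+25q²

(5q+3)(5q-3)

Need a pair with product 25·(-9) = -225 and sum 0: that's 15 and -15.
Split the middle term: 25q²+15q - 15q-9 = 5q(5q+3) - 3(5q+3).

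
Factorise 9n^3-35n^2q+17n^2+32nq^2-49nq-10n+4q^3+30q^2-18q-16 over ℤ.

(9n+q+8)(n-2q+2)(n-2q-1)

Group: n(9n^2-17nq-n-2q^2-17q-8) + (-2q+2)(9n^2-17nq-n-2q^2-17q-8); both groups contain (9n^2-17nq-n-2q^2-17q-8), so (n-2q+2) is a factor with cofactor 9n^2-17nq-n-2q^2-17q-8.
The cofactor groups again: 9n^2-17nq-n-2q^2-17q-8 = n(9n+q+8) + (-2q-1)(9n+q+8); both groups contain (9n+q+8), giving (n-2q-1)(9n+q+8).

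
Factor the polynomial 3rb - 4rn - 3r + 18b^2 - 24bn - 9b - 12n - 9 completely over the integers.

Group: r(3b - 4n - 3) + (6b + 3)(3b - 4n - 3); both groups contain (3b - 4n - 3).

(3b - 4n - 3)(r + 6b + 3)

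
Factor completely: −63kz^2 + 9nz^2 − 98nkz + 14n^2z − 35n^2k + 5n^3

Group: n(5n^2 − 35nk + 9nz − 63kz) + z(5n^2 − 35nk + 9nz − 63kz); both groups contain (5n^2 − 35nk + 9nz − 63kz), so (n + z) is a factor with cofactor 5n^2 − 35nk + 9nz − 63kz.
The cofactor groups again: 5n^2 − 35nk + 9nz − 63kz = n(5n + 9z) − 7k(5n + 9z); both groups contain (5n + 9z), giving (n − 7k)(5n + 9z).

(n − 7k)(5n + 9z)(n + z)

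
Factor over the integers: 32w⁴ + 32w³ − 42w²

Pull out the common factor 2w², then factor the remaining trinomial.

2w²(4w + 7)(4w − 3)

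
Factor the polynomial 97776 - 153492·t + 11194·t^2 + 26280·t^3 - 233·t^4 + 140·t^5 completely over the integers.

Among the possible rational roots, t = 12/7 is a root, so (7·t - 12) is a factor; dividing leaves 20·t^4 + t^3 + 3756·t^2 + 8038·t - 8148.
Continuing, t = -14/5 is a root, giving the factor (5·t + 14) and quotient 4·t^3 - 11·t^2 + 782·t - 582.
Continuing, t = 3/4 is a root, so (4·t - 3) divides it; the quotient is t^2 - 2·t + 194.
The quadratic t^2 - 2·t + 194 has discriminant -772 < 0 and is irreducible over ℤ.

(4·t - 3)·(5·t + 14)·(7·t - 12)·(t^2 - 2·t + 194)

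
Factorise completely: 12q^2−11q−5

(3q+1)(4q−5)

Need a pair with product 12·(−5) = −60 and sum −11: that's 4 and −15.
Split the middle term: 12q^2+4q − 15q−5 = 4q(3q+1) − 5(3q+1).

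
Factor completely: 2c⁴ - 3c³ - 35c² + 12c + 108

(2c - 9)(c + 2)(c + 3)(c - 2)

Trying the rational-root candidates, c = 9/2 is a root, giving the factor (2c - 9) and quotient c³ + 3c² - 4c - 12.
Next, c = -2 is a root, giving the factor (c + 2) and quotient c² + c - 6.
The remaining quadratic factors as (c - 2)(c + 3).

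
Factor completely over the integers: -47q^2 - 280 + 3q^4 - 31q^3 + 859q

(3q - 1)(q + 5)(q - 7)(q - 8)

Among the possible rational roots, q = -5 is a root, giving the factor (q + 5) and quotient 3q^3 - 46q^2 + 183q - 56.
Then q = 7 is a root, so (q - 7) divides it; the quotient is 3q^2 - 25q + 8.
The remaining quadratic factors as (q - 8)(3q - 1).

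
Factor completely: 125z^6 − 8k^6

Recognize a difference of cubes with the parts 5z^2 and 2k^2.

(5z^2 − 2k^2)(25z^4 + 10z^2k^2 + 4k^4)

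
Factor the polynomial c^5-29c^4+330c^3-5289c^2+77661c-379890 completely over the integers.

(c-14)(c-15)(c-9)(c^2+9c+201)

By the rational root theorem, c = 14 is a root, so (c-14) is a factor; dividing leaves c^4-15c^3+120c^2-3609c+27135.
Continuing, c = 9 is a root, giving the factor (c-9) and quotient c^3-6c^2+66c-3015.
Continuing, c = 15 is a root, so (c-15) is a factor; dividing leaves c^2+9c+201.
The quadratic c^2+9c+201 has discriminant -723 < 0 and is irreducible over ℤ.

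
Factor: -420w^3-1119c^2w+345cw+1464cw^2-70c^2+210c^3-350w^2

(15c-6w-5)(2c-7w)(7c-10w)

Group: 7c(30c^2-117cw-10c+42w^2+35w) - 10w(30c^2-117cw-10c+42w^2+35w); both groups contain (30c^2-117cw-10c+42w^2+35w), so (7c-10w) is a factor with cofactor 30c^2-117cw-10c+42w^2+35w.
The cofactor groups again: 30c^2-117cw-10c+42w^2+35w = 15c(2c-7w) + (-6w-5)(2c-7w); both groups contain (2c-7w), giving (15c-6w-5)(2c-7w).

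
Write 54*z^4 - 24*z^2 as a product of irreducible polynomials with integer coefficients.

Every term has a factor of 6*z^2. Then 9*z^2 - 4 = (3*z)² − (2)².

6*z^2*(3*z + 2)*(3*z - 2)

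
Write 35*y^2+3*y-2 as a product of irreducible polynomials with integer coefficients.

(5*y-1)*(7*y+2)

Need a pair with product 35·(-2) = -70 and sum 3: that's -7 and 10.
Split the middle term: 35*y^2-7*y + 10*y-2 = 7*y*(5*y-1) + 2*(5*y-1).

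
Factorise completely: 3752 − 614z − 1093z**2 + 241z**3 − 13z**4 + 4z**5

By the rational root theorem, z = −7/4 is a root, giving the factor (4z + 7) and quotient z**4 − 5z**3 + 69z**2 − 394z + 536.
Then z = 4 is a root, giving the factor (z − 4) and quotient z**3 − z**2 + 65z − 134.
Then z = 2 is a root, so (z − 2) divides it; the quotient is z**2 + z + 67.
The quadratic z**2 + z + 67 has discriminant −267 < 0 and is irreducible over ℤ.

(4z + 7)(z − 2)(z − 4)(z**2 + z + 67)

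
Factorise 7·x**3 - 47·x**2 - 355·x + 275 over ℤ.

(7·x - 5)·(x + 5)·(x - 11)

By the rational root theorem, x = -5 is a root, so (x + 5) divides it; the quotient is 7·x**2 - 82·x + 55.
The remaining quadratic factors as (x - 11)(7·x - 5).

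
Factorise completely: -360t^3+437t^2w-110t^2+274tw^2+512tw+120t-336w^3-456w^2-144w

-(5t-6w)(8t+7w+6)(9t-8w-4)

Group: 8t(-45t^2+94tw+20t-48w^2-24w) + (7w+6)(-45t^2+94tw+20t-48w^2-24w); both groups contain (-45t^2+94tw+20t-48w^2-24w), so (8t+7w+6) is a factor with cofactor -45t^2+94tw+20t-48w^2-24w.
The cofactor groups again: -45t^2+94tw+20t-48w^2-24w = -9t(5t-6w) + (8w+4)(5t-6w); both groups contain (5t-6w), giving -(9t-8w-4)(5t-6w).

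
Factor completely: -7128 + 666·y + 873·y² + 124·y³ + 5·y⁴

Trying the rational-root candidates, y = -12 is a root, so (y + 12) divides it; the quotient is 5·y³ + 64·y² + 105·y - 594.
Continuing, y = -9 is a root, so (y + 9) divides it; the quotient is 5·y² + 19·y - 66.
The remaining quadratic factors as (5·y - 11)(y + 6).

(5·y - 11)·(y + 12)·(y + 6)·(y + 9)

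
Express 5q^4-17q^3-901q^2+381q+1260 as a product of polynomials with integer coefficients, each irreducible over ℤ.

By the rational root theorem, q = -1 is a root, so (q+1) divides it; the quotient is 5q^3-22q^2-879q+1260.
Next, q = -12 is a root, so (q+12) is a factor; dividing leaves 5q^2-82q+105.
The remaining quadratic factors as (5q-7)(q-15).

(5q-7)(q+1)(q+12)(q-15)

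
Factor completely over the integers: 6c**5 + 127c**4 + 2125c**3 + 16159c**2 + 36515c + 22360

Testing divisors of the constant over divisors of the leading coefficient, c = -8 is a root, giving the factor (c + 8) and quotient 6c**4 + 79c**3 + 1493c**2 + 4215c + 2795.
Continuing, c = -13/6 is a root, so (6c + 13) is a factor; dividing leaves c**3 + 11c**2 + 225c + 215.
Next, c = -1 is a root, so (c + 1) is a factor; dividing leaves c**2 + 10c + 215.
The quadratic c**2 + 10c + 215 has discriminant -760 < 0 and is irreducible over ℤ.

(6c + 13)(c + 1)(c + 8)(c**2 + 10c + 215)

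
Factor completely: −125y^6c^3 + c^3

−c^3(5y^2 − 1)(25y^4 + 5y^2 + 1)

Factor out c^3 first: what remains is −125y^6 + 1.
Recognize a difference of cubes with the parts 1 and 5y^2.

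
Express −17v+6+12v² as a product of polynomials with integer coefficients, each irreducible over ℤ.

(3v−2)(4v−3)

Need a pair with product 12·6 = 72 and sum −17: that's −9 and −8.
Split the middle term: 12v²−9v − 8v+6 = 3v(4v−3) − 2(4v−3).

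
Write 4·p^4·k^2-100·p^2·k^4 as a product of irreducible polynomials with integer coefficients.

Every term has a factor of 4·p^2·k^2. Then p^2-25·k^2 = (p)² − (5·k)².

4·k^2·p^2·(p-5·k)·(p+5·k)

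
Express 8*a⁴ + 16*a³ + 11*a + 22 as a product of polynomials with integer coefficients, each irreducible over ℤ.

(a + 2)*(8*a³ + 11)

Group as (8*a⁴ + 11*a) + (16*a³ + 22) = a*(8*a³ + 11) + 2*(8*a³ + 11).
Both groups share the factor (8*a³ + 11).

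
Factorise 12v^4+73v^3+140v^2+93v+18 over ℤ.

(3v+1)(4v+3)(v+2)(v+3)

By the rational root theorem, v = -3 is a root, so (v+3) divides it; the quotient is 12v^3+37v^2+29v+6.
Then v = -3/4 is a root, giving the factor (4v+3) and quotient 3v^2+7v+2.
The remaining quadratic factors as (v+2)(3v+1).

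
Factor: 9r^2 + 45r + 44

Need a pair with product 9·44 = 396 and sum 45: that's 12 and 33.
Split the middle term: 9r^2 + 12r + 33r + 44 = 3r(3r + 4) + 11(3r + 4).

(3r + 11)(3r + 4)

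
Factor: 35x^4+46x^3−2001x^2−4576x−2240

By the rational root theorem, x = −7 is a root, giving the factor (x+7) and quotient 35x^3−199x^2−608x−320.
Next, x = −5/7 is a root, so (7x+5) is a factor; dividing leaves 5x^2−32x−64.
The remaining quadratic factors as (x−8)(5x+8).

(5x+8)(7x+5)(x+7)(x−8)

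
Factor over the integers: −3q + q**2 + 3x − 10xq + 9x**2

(9x − q + 3)(x − q)

Group: x(9x − q + 3) − q(9x − q + 3); both groups contain (9x − q + 3).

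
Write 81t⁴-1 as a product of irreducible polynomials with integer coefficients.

(3t)⁴ − (1)⁴ = ((3t)² − (1)²)((3t)² + (1)²); the first factor splits again, the second (9t²+1) is irreducible.

(3t+1)(3t-1)(9t²+1)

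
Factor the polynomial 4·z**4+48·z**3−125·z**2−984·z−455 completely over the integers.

(2·z+1)·(2·z+7)·(z+13)·(z−5)

By the rational root theorem, z = −13 is a root, giving the factor (z+13) and quotient 4·z**3−4·z**2−73·z−35.
Then z = 5 is a root, so (z−5) divides it; the quotient is 4·z**2+16·z+7.
The remaining quadratic factors as (2·z+7)(2·z+1).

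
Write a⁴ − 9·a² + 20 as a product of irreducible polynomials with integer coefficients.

(a + 2)·(a − 2)·(a² − 5)

Substitute u = a² to get a quadratic in u, then factor.
a² − 5 is irreducible over ℤ (5 is not a perfect square).
a² − 4 is a difference of squares.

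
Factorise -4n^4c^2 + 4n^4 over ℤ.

-4n^4(c + 1)(c - 1)

Factor out 4n^4 first: what remains is -c^2 + 1.
Recognize a difference of squares with the parts 1 and c.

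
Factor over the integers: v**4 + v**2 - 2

Substitute u = v**2 to get a quadratic in u, then factor.
v**2 - 1 is a difference of squares.
v**2 + 2 is irreducible over ℤ (always positive, so no real roots).

(v + 1)(v - 1)(v**2 + 2)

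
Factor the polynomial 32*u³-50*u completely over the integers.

2*u*(4*u+5)*(4*u-5)

Every term has a factor of 2*u. Then 16*u²-25 = (4*u)² − (5)².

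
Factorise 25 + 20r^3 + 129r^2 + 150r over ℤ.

(4r + 5)(5r + 1)(r + 5)

By the rational root theorem, r = -5 is a root, giving the factor (r + 5) and quotient 20r^2 + 29r + 5.
The remaining quadratic factors as (5r + 1)(4r + 5).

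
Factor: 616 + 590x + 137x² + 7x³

By the rational root theorem, x = -4 is a root, so (x + 4) is a factor; dividing leaves 7x² + 109x + 154.
The remaining quadratic factors as (x + 14)(7x + 11).

(7x + 11)(x + 14)(x + 4)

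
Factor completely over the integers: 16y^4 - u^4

(2y - u)(2y + u)(4y^2 + u^2)

Difference of squares twice: with A = 2y and B = u, A⁴ − B⁴ = (A² − B²)(A² + B²), and A² − B² factors again.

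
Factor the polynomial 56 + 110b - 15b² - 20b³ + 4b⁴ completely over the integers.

By the rational root theorem, b = -2 is a root, so (b + 2) is a factor; dividing leaves 4b³ - 28b² + 41b + 28.
Then b = 7/2 is a root, giving the factor (2b - 7) and quotient 2b² - 7b - 4.
The remaining quadratic factors as (b - 4)(2b + 1).

(2b + 1)(2b - 7)(b + 2)(b - 4)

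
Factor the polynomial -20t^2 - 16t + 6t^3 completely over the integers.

2t(3t + 2)(t - 4)

Pull out the common factor 2t, then factor the remaining trinomial.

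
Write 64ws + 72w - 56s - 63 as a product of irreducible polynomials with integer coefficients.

(8s + 9)(8w - 7)

Group as (64ws + 72w) + (-56s - 63) = 8w(8s + 9) - 7(8s + 9).
Both groups share the factor (8s + 9).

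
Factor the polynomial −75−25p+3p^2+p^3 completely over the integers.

By the rational root theorem, p = −5 is a root, so (p+5) divides it; the quotient is p^2−2p−15.
The remaining quadratic factors as (p+3)(p−5).

(p+3)(p+5)(p−5)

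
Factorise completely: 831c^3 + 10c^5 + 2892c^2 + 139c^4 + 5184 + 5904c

(2c + 9)(5c + 12)(c + 4)(c^2 + 3c + 12)

Trying the rational-root candidates, c = -12/5 is a root, giving the factor (5c + 12) and quotient 2c^4 + 23c^3 + 111c^2 + 312c + 432.
Continuing, c = -9/2 is a root, so (2c + 9) divides it; the quotient is c^3 + 7c^2 + 24c + 48.
Next, c = -4 is a root, so (c + 4) is a factor; dividing leaves c^2 + 3c + 12.
The quadratic c^2 + 3c + 12 has discriminant -39 < 0 and is irreducible over ℤ.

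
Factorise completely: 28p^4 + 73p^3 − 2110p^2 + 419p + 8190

Among the possible rational roots, p = 7 is a root, giving the factor (p − 7) and quotient 28p^3 + 269p^2 − 227p − 1170.
Next, p = −13/7 is a root, so (7p + 13) divides it; the quotient is 4p^2 + 31p − 90.
The remaining quadratic factors as (p + 10)(4p − 9).

(4p − 9)(7p + 13)(p + 10)(p − 7)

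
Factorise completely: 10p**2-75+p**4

(p**2+15)(p**2-5)

Substitute u = p**2 to get a quadratic in u, then factor.
p**2+15 is irreducible over ℤ (always positive, so no real roots).
p**2-5 is irreducible over ℤ (5 is not a perfect square).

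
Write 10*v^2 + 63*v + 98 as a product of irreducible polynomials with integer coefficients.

Need a pair with product 10·98 = 980 and sum 63: that's 35 and 28.
Split the middle term: 10*v^2 + 35*v + 28*v + 98 = 5*v*(2*v + 7) + 14*(2*v + 7).

(2*v + 7)*(5*v + 14)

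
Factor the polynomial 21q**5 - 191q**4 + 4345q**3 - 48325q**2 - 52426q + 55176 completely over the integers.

Among the possible rational roots, q = 11 is a root, so (q - 11) is a factor; dividing leaves 21q**4 + 40q**3 + 4785q**2 + 4310q - 5016.
Next, q = -11/7 is a root, giving the factor (7q + 11) and quotient 3q**3 + q**2 + 682q - 456.
Continuing, q = 2/3 is a root, giving the factor (3q - 2) and quotient q**2 + q + 228.
The quadratic q**2 + q + 228 has discriminant -911 < 0 and is irreducible over ℤ.

(3q - 2)(7q + 11)(q - 11)(q**2 + q + 228)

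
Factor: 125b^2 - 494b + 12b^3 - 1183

Trying the rational-root candidates, b = 13/3 is a root, so (3b - 13) divides it; the quotient is 4b^2 + 59b + 91.
The remaining quadratic factors as (b + 13)(4b + 7).

(3b - 13)(4b + 7)(b + 13)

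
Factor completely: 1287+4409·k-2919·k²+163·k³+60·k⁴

(3·k-13)·(4·k+1)·(5·k-11)·(k+9)

Among the possible rational roots, k = -1/4 is a root, giving the factor (4·k+1) and quotient 15·k³+37·k²-739·k+1287.
Next, k = -9 is a root, giving the factor (k+9) and quotient 15·k²-98·k+143.
The remaining quadratic factors as (3·k-13)(5·k-11).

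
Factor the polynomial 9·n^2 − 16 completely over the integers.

(3·n + 4)·(3·n − 4)

Need a pair with product 9·(−16) = −144 and sum 0: that's −12 and 12.
Split the middle term: 9·n^2 − 12·n + 12·n − 16 = 3·n·(3·n − 4) + 4·(3·n − 4).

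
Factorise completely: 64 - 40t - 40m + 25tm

Group as (25tm - 40t) + (-40m + 64) = 5t(5m - 8) - 8(5m - 8).
Both groups share the factor (5m - 8).

(5m - 8)(5t - 8)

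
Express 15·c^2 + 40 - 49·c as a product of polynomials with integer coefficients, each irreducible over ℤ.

(3·c - 5)·(5·c - 8)

Need a pair with product 15·40 = 600 and sum -49: that's -24 and -25.
Split the middle term: 15·c^2 - 24·c - 25·c + 40 = 3·c·(5·c - 8) - 5·(5·c - 8).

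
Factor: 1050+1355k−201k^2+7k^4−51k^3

(7k+5)(k+5)(k−6)(k−7)

Among the possible rational roots, k = −5/7 is a root, so (7k+5) divides it; the quotient is k^3−8k^2−23k+210.
Next, k = 6 is a root, so (k−6) divides it; the quotient is k^2−2k−35.
The remaining quadratic factors as (k+5)(k−7).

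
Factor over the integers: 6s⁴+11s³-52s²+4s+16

(2s+1)(3s-2)(s+4)(s-2)

Trying the rational-root candidates, s = 2/3 is a root, so (3s-2) is a factor; dividing leaves 2s³+5s²-14s-8.
Next, s = -4 is a root, so (s+4) divides it; the quotient is 2s²-3s-2.
The remaining quadratic factors as (2s+1)(s-2).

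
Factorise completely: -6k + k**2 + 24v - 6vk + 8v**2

(2v - k + 6)(4v - k)

Group: 4v(2v - k + 6) - k(2v - k + 6); both groups contain (2v - k + 6).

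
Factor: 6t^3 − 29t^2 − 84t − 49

Testing divisors of the constant over divisors of the leading coefficient, t = 7 is a root, so (t − 7) is a factor; dividing leaves 6t^2 + 13t + 7.
The remaining quadratic factors as (t + 1)(6t + 7).

(6t + 7)(t + 1)(t − 7)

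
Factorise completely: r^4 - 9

Substitute u = r^2 to get a quadratic in u, then factor.
r^2 - 3 is irreducible over ℤ (3 is not a perfect square).
r^2 + 3 is irreducible over ℤ (always positive, so no real roots).

(r^2 + 3)·(r^2 - 3)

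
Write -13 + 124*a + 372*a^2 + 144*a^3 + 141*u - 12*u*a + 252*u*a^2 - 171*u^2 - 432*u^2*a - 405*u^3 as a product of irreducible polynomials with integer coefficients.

Group: 3*u*(-135*u^2 - 234*u*a - 102*u - 72*a^2 - 150*a + 13) + (-2*a - 1)*(-135*u^2 - 234*u*a - 102*u - 72*a^2 - 150*a + 13); both groups contain (-135*u^2 - 234*u*a - 102*u - 72*a^2 - 150*a + 13), so (3*u - 2*a - 1) is a factor with cofactor -135*u^2 - 234*u*a - 102*u - 72*a^2 - 150*a + 13.
The cofactor groups again: -135*u^2 - 234*u*a - 102*u - 72*a^2 - 150*a + 13 = -15*u*(9*u + 12*a - 1) + (-6*a - 13)*(9*u + 12*a - 1); both groups contain (9*u + 12*a - 1), giving -(15*u + 6*a + 13)*(9*u + 12*a - 1).

-(3*u - 2*a - 1)*(9*u + 12*a - 1)*(15*u + 6*a + 13)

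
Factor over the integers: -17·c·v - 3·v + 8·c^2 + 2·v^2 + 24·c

Group: 8·c·(c - 2·v + 3) - v·(c - 2·v + 3); both groups contain (c - 2·v + 3).

(8·c - v)·(c - 2·v + 3)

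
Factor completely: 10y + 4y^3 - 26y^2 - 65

(2y - 13)(2y^2 + 5)

Group as (4y^3 + 10y) + (-26y^2 - 65) = 2y(2y^2 + 5) - 13(2y^2 + 5).
Both groups share the factor (2y^2 + 5).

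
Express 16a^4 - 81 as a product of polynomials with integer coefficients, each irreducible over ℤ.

(2a + 3)(2a - 3)(4a^2 + 9)

Difference of squares twice: with A = 2a and B = 3, A⁴ − B⁴ = (A² − B²)(A² + B²), and A² − B² factors again.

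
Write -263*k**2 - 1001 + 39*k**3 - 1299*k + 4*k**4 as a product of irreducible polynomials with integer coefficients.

(4*k + 11)*(k + 1)*(k + 13)*(k - 7)

By the rational root theorem, k = -11/4 is a root, giving the factor (4*k + 11) and quotient k**3 + 7*k**2 - 85*k - 91.
Continuing, k = -13 is a root, so (k + 13) divides it; the quotient is k**2 - 6*k - 7.
The remaining quadratic factors as (k - 7)(k + 1).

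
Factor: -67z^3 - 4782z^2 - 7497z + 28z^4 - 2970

(4z + 3)(7z + 6)(z + 11)(z - 15)

Trying the rational-root candidates, z = 15 is a root, giving the factor (z - 15) and quotient 28z^3 + 353z^2 + 513z + 198.
Next, z = -11 is a root, so (z + 11) is a factor; dividing leaves 28z^2 + 45z + 18.
The remaining quadratic factors as (7z + 6)(4z + 3).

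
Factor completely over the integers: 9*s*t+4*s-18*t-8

(9*t+4)*(s-2)

Group as (9*s*t+4*s) + (-18*t-8) = s*(9*t+4) - 2*(9*t+4).
Both groups share the factor (9*t+4).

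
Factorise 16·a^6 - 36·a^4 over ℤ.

Factor out 4·a^4 first: what remains is 4·a^2 - 9.
Recognize a difference of squares with the parts 2·a and 3.

4·a^4·(2·a + 3)·(2·a - 3)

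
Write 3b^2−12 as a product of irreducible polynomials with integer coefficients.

Factor out 3, leaving b^2−4, which is a difference of two squares.

3(b+2)(b−2)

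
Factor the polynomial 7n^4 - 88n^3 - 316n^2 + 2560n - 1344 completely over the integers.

By the rational root theorem, n = -6 is a root, giving the factor (n + 6) and quotient 7n^3 - 130n^2 + 464n - 224.
Continuing, n = 14 is a root, so (n - 14) is a factor; dividing leaves 7n^2 - 32n + 16.
The remaining quadratic factors as (n - 4)(7n - 4).

(7n - 4)(n + 6)(n - 14)(n - 4)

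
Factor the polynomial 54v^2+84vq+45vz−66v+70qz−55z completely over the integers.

Group: 6v(9v+14q−11) + 5z(9v+14q−11); both groups contain (9v+14q−11).

(9v+14q−11)(6v+5z)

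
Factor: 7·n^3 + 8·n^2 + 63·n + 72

(7·n + 8)·(n^2 + 9)

Group as (7·n^3 + 63·n) + (8·n^2 + 72) = 7·n·(n^2 + 9) + 8·(n^2 + 9).
Both groups share the factor (n^2 + 9).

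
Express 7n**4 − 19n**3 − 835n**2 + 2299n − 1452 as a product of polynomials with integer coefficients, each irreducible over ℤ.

By the rational root theorem, n = 12/7 is a root, so (7n − 12) is a factor; dividing leaves n**3 − n**2 − 121n + 121.
Next, n = 11 is a root, so (n − 11) divides it; the quotient is n**2 + 10n − 11.
The remaining quadratic factors as (n + 11)(n − 1).

(7n − 12)(n + 11)(n − 1)(n − 11)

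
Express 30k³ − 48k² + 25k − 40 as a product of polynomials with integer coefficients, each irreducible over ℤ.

Group as (30k³ + 25k) + (−48k² − 40) = 5k(6k² + 5) − 8(6k² + 5).
Both groups share the factor (6k² + 5).

(5k − 8)(6k² + 5)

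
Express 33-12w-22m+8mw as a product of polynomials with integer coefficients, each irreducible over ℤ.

Group as (8mw-22m) + (-12w+33) = 2m(4w-11) - 3(4w-11).
Both groups share the factor (4w-11).

(2m-3)(4w-11)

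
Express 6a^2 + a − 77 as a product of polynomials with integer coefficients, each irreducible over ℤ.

(2a − 7)(3a + 11)

Need a pair with product 6·(−77) = −462 and sum 1: that's −21 and 22.
Split the middle term: 6a^2 − 21a + 22a − 77 = 3a(2a − 7) + 11(2a − 7).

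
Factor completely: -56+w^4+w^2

(w^2+8)(w^2-7)

Substitute u = w^2 to get a quadratic in u, then factor.
w^2-7 is irreducible over ℤ (7 is not a perfect square).
w^2+8 is irreducible over ℤ (always positive, so no real roots).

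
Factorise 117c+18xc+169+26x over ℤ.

Group as (18xc+26x) + (117c+169) = 2x(9c+13) + 13(9c+13).
Both groups share the factor (9c+13).

(2x+13)(9c+13)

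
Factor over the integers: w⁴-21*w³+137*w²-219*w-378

(w+1)*(w-6)*(w-7)*(w-9)

Among the possible rational roots, w = 9 is a root, so (w-9) is a factor; dividing leaves w³-12*w²+29*w+42.
Then w = 6 is a root, so (w-6) divides it; the quotient is w²-6*w-7.
The remaining quadratic factors as (w-7)(w+1).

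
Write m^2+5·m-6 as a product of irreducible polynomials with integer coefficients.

Two integers with product -6 and sum 5 are 6 and -1.

(m+6)·(m-1)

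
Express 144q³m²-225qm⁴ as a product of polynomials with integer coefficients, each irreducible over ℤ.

9m²q(4q-5m)(4q+5m)

Factor out 9qm², leaving 16q²-25m², which is a difference of two squares.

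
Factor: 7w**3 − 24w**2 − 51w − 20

(7w + 4)(w + 1)(w − 5)

Testing divisors of the constant over divisors of the leading coefficient, w = −4/7 is a root, so (7w + 4) divides it; the quotient is w**2 − 4w − 5.
The remaining quadratic factors as (w + 1)(w − 5).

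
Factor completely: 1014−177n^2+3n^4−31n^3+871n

(3n−13)(n+1)(n+6)(n−13)

Trying the rational-root candidates, n = −1 is a root, so (n+1) is a factor; dividing leaves 3n^3−34n^2−143n+1014.
Next, n = 13 is a root, so (n−13) is a factor; dividing leaves 3n^2+5n−78.
The remaining quadratic factors as (3n−13)(n+6).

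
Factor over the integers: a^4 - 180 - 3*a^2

Substitute u = a^2 to get a quadratic in u, then factor.
a^2 - 15 is irreducible over ℤ (15 is not a perfect square).
a^2 + 12 is irreducible over ℤ (always positive, so no real roots).

(a^2 + 12)*(a^2 - 15)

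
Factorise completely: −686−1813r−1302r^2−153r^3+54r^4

(3r+2)(3r+7)(6r+7)(r−7)

By the rational root theorem, r = −7/6 is a root, so (6r+7) is a factor; dividing leaves 9r^3−36r^2−175r−98.
Continuing, r = −7/3 is a root, so (3r+7) divides it; the quotient is 3r^2−19r−14.
The remaining quadratic factors as (3r+2)(r−7).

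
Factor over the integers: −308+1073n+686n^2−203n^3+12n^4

By the rational root theorem, n = −4/3 is a root, so (3n+4) divides it; the quotient is 4n^3−73n^2+326n−77.
Next, n = 7 is a root, so (n−7) is a factor; dividing leaves 4n^2−45n+11.
The remaining quadratic factors as (4n−1)(n−11).

(3n+4)(4n−1)(n−11)(n−7)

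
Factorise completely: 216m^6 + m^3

m^3(6m + 1)(36m^2 − 6m + 1)

Pull out the common factor m^3, leaving 216m^3 + 1.
Recognize a sum of cubes with the parts 6m and 1.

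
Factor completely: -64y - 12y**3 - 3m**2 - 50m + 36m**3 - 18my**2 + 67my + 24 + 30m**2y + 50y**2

Group: 4m(9m**2 + 3my + 6m - 6y**2 + 16y - 8) + (2y - 3)(9m**2 + 3my + 6m - 6y**2 + 16y - 8); both groups contain (9m**2 + 3my + 6m - 6y**2 + 16y - 8), so (4m + 2y - 3) is a factor with cofactor 9m**2 + 3my + 6m - 6y**2 + 16y - 8.
The cofactor groups again: 9m**2 + 3my + 6m - 6y**2 + 16y - 8 = 3m(3m + 3y - 2) + (-2y + 4)(3m + 3y - 2); both groups contain (3m + 3y - 2), giving (3m - 2y + 4)(3m + 3y - 2).

(3m + 3y - 2)(3m - 2y + 4)(4m + 2y - 3)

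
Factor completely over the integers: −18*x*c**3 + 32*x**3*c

Pull out the common factor 2*x*c; 16*x**2 − 9*c**2 is a difference of squares.

2*c*x*(4*x − 3*c)*(4*x + 3*c)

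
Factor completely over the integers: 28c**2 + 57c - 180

(4c + 15)(7c - 12)

Need a pair with product 28·(-180) = -5040 and sum 57: that's -48 and 105.
Split the middle term: 28c**2 - 48c + 105c - 180 = 4c(7c - 12) + 15(7c - 12).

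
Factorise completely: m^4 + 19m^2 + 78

(m^2 + 13)(m^2 + 6)

Substitute u = m^2 to get a quadratic in u, then factor.
m^2 + 6 is irreducible over ℤ (always positive, so no real roots).
m^2 + 13 is irreducible over ℤ (always positive, so no real roots).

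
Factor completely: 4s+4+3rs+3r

(3r+4)(s+1)

Group as (3rs+3r) + (4s+4) = 3r(s+1) + 4(s+1).
Both groups share the factor (s+1).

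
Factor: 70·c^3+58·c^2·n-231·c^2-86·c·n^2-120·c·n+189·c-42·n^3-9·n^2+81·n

(2·c-2·n-3)·(5·c+7·n-9)·(7·c+3·n)

Group: 5·c·(14·c^2-8·c·n-21·c-6·n^2-9·n) + (7·n-9)·(14·c^2-8·c·n-21·c-6·n^2-9·n); both groups contain (14·c^2-8·c·n-21·c-6·n^2-9·n), so (5·c+7·n-9) is a factor with cofactor 14·c^2-8·c·n-21·c-6·n^2-9·n.
The cofactor groups again: 14·c^2-8·c·n-21·c-6·n^2-9·n = 2·c·(7·c+3·n) + (-2·n-3)·(7·c+3·n); both groups contain (7·c+3·n), giving (2·c-2·n-3)·(7·c+3·n).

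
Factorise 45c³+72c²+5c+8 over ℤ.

Group as (45c³+5c) + (72c²+8) = 5c(9c²+1) + 8(9c²+1).
Both groups share the factor (9c²+1).

(5c+8)(9c²+1)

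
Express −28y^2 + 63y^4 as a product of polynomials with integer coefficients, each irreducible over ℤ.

7y^2(3y + 2)(3y − 2)

Factor out 7y^2, leaving 9y^2 − 4, which is a difference of two squares.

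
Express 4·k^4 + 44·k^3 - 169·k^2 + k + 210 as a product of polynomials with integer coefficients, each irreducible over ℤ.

Trying the rational-root candidates, k = -14 is a root, so (k + 14) is a factor; dividing leaves 4·k^3 - 12·k^2 - k + 15.
Next, k = 3/2 is a root, so (2·k - 3) is a factor; dividing leaves 2·k^2 - 3·k - 5.
The remaining quadratic factors as (k + 1)(2·k - 5).

(2·k - 3)·(2·k - 5)·(k + 1)·(k + 14)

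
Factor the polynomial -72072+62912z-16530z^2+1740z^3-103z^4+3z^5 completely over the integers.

Testing divisors of the constant over divisors of the leading coefficient, z = 2 is a root, so (z-2) divides it; the quotient is 3z^4-97z^3+1546z^2-13438z+36036.
Continuing, z = 14 is a root, so (z-14) is a factor; dividing leaves 3z^3-55z^2+776z-2574.
Next, z = 13/3 is a root, giving the factor (3z-13) and quotient z^2-14z+198.
The quadratic z^2-14z+198 has discriminant -596 < 0 and is irreducible over ℤ.

(3z-13)(z-14)(z-2)(z^2-14z+198)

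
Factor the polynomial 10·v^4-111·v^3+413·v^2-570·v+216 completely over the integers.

Testing divisors of the constant over divisors of the leading coefficient, v = 9/2 is a root, giving the factor (2·v-9) and quotient 5·v^3-33·v^2+58·v-24.
Continuing, v = 4 is a root, so (v-4) divides it; the quotient is 5·v^2-13·v+6.
The remaining quadratic factors as (5·v-3)(v-2).

(2·v-9)·(5·v-3)·(v-2)·(v-4)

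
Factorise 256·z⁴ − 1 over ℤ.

(4·z + 1)·(4·z − 1)·(16·z² + 1)

(4·z)⁴ − (1)⁴ = ((4·z)² − (1)²)((4·z)² + (1)²); the first factor splits again, the second (16·z² + 1) is irreducible.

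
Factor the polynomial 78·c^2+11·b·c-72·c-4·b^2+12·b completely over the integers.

-(4·b+13·c-12)·(b-6·c)

Group: -b·(4·b+13·c-12) + 6·c·(4·b+13·c-12); both groups contain (4·b+13·c-12).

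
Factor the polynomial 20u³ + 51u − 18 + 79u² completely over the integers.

Testing divisors of the constant over divisors of the leading coefficient, u = −6/5 is a root, so (5u + 6) divides it; the quotient is 4u² + 11u − 3.
The remaining quadratic factors as (u + 3)(4u − 1).

(4u − 1)(5u + 6)(u + 3)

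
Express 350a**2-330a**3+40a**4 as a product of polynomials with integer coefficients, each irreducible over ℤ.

Pull out the common factor 10a**2, then factor the remaining trinomial.

10a**2(4a-5)(a-7)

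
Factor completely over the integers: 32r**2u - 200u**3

8u(2r + 5u)(2r - 5u)

Every term has a factor of 8u. Then 4r**2 - 25u**2 = (2r)² − (5u)².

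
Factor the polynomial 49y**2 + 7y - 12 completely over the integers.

Need a pair with product 49·(-12) = -588 and sum 7: that's 28 and -21.
Split the middle term: 49y**2 + 28y - 21y - 12 = 7y(7y + 4) - 3(7y + 4).

(7y + 4)(7y - 3)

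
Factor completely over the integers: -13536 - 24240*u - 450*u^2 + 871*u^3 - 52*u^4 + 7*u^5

Testing divisors of the constant over divisors of the leading coefficient, u = -4 is a root, so (u + 4) is a factor; dividing leaves 7*u^4 - 80*u^3 + 1191*u^2 - 5214*u - 3384.
Continuing, u = 6 is a root, so (u - 6) is a factor; dividing leaves 7*u^3 - 38*u^2 + 963*u + 564.
Continuing, u = -4/7 is a root, giving the factor (7*u + 4) and quotient u^2 - 6*u + 141.
The quadratic u^2 - 6*u + 141 has discriminant -528 < 0 and is irreducible over ℤ.

(7*u + 4)*(u + 4)*(u - 6)*(u^2 - 6*u + 141)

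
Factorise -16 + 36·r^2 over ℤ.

4·(3·r + 2)·(3·r - 2)

Every term has a factor of 4. Then 9·r^2 - 4 = (3·r)² − (2)².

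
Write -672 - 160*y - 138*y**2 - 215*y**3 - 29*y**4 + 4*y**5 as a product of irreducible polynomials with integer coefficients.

(4*y + 7)*(y + 4)*(y - 12)*(y**2 - y + 2)

Among the possible rational roots, y = -4 is a root, so (y + 4) is a factor; dividing leaves 4*y**4 - 45*y**3 - 35*y**2 + 2*y - 168.
Then y = -7/4 is a root, so (4*y + 7) divides it; the quotient is y**3 - 13*y**2 + 14*y - 24.
Then y = 12 is a root, so (y - 12) divides it; the quotient is y**2 - y + 2.
The quadratic y**2 - y + 2 has discriminant -7 < 0 and is irreducible over ℤ.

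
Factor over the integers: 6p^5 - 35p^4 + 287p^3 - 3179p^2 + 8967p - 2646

(2p - 7)(3p - 1)(p - 6)(p^2 + 4p + 63)

Among the possible rational roots, p = 6 is a root, so (p - 6) divides it; the quotient is 6p^4 + p^3 + 293p^2 - 1421p + 441.
Next, p = 1/3 is a root, giving the factor (3p - 1) and quotient 2p^3 + p^2 + 98p - 441.
Then p = 7/2 is a root, so (2p - 7) divides it; the quotient is p^2 + 4p + 63.
The quadratic p^2 + 4p + 63 has discriminant -236 < 0 and is irreducible over ℤ.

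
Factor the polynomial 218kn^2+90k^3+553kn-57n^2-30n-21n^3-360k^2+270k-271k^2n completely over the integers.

Group: 5k(18k^2-29kn-54k+3n^2+6n) + (-7n-5)(18k^2-29kn-54k+3n^2+6n); both groups contain (18k^2-29kn-54k+3n^2+6n), so (5k-7n-5) is a factor with cofactor 18k^2-29kn-54k+3n^2+6n.
The cofactor groups again: 18k^2-29kn-54k+3n^2+6n = 9k(2k-3n-6) - n(2k-3n-6); both groups contain (2k-3n-6), giving (9k-n)(2k-3n-6).

(2k-3n-6)(5k-7n-5)(9k-n)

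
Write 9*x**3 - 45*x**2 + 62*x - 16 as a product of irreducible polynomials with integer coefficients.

(3*x - 1)*(3*x - 8)*(x - 2)

Among the possible rational roots, x = 8/3 is a root, so (3*x - 8) divides it; the quotient is 3*x**2 - 7*x + 2.
The remaining quadratic factors as (x - 2)(3*x - 1).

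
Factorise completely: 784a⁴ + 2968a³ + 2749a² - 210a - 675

(4a + 5)(4a + 9)(7a + 5)(7a - 3)

Among the possible rational roots, a = -5/7 is a root, so (7a + 5) divides it; the quotient is 112a³ + 344a² + 147a - 135.
Next, a = -5/4 is a root, so (4a + 5) is a factor; dividing leaves 28a² + 51a - 27.
The remaining quadratic factors as (7a - 3)(4a + 9).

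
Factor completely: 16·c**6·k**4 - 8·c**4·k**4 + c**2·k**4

Factor out c**2·k**4 first: what remains is 16·c**4 - 8·c**2 + 1.
Recognize a perfect-square trinomial with the parts 4·c**2 and 1.
4·c**2 - 1 is again a difference of squares: (2·c - 1)·(2·c + 1).

c**2·k**4·(2·c + 1)**2·(2·c - 1)**2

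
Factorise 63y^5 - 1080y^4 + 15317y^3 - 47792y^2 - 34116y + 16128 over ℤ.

Testing divisors of the constant over divisors of the leading coefficient, y = 1/3 is a root, giving the factor (3y - 1) and quotient 21y^4 - 353y^3 + 4988y^2 - 14268y - 16128.
Next, y = -6/7 is a root, giving the factor (7y + 6) and quotient 3y^3 - 53y^2 + 758y - 2688.
Next, y = 14/3 is a root, so (3y - 14) is a factor; dividing leaves y^2 - 13y + 192.
The quadratic y^2 - 13y + 192 has discriminant -599 < 0 and is irreducible over ℤ.

(3y - 1)(3y - 14)(7y + 6)(y^2 - 13y + 192)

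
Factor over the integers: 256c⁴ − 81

(4c)⁴ − (3)⁴ = ((4c)² − (3)²)((4c)² + (3)²); the first factor splits again, the second (16c² + 9) is irreducible.

(4c + 3)(4c − 3)(16c² + 9)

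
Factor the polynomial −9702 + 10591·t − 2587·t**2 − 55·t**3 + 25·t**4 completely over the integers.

Trying the rational-root candidates, t = 7/5 is a root, so (5·t − 7) is a factor; dividing leaves 5·t**3 − 4·t**2 − 523·t + 1386.
Then t = −11 is a root, giving the factor (t + 11) and quotient 5·t**2 − 59·t + 126.
The remaining quadratic factors as (t − 9)(5·t − 14).

(5·t − 14)·(5·t − 7)·(t + 11)·(t − 9)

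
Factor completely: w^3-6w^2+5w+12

Trying the rational-root candidates, w = -1 is a root, giving the factor (w+1) and quotient w^2-7w+12.
The remaining quadratic factors as (w-3)(w-4).

(w+1)(w-3)(w-4)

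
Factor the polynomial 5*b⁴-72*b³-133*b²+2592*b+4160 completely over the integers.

Trying the rational-root candidates, b = -8/5 is a root, so (5*b+8) divides it; the quotient is b³-16*b²-b+520.
Continuing, b = 8 is a root, giving the factor (b-8) and quotient b²-8*b-65.
The remaining quadratic factors as (b-13)(b+5).

(5*b+8)*(b+5)*(b-13)*(b-8)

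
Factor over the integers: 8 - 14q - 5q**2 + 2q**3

Testing divisors of the constant over divisors of the leading coefficient, q = 4 is a root, so (q - 4) divides it; the quotient is 2q**2 + 3q - 2.
The remaining quadratic factors as (q + 2)(2q - 1).

(2q - 1)(q + 2)(q - 4)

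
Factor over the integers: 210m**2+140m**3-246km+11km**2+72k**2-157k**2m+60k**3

(3k-5m)(4k-7m)(5k+4m+6)

Group: 5k(12k**2-41km+35m**2) + (4m+6)(12k**2-41km+35m**2); both groups contain (12k**2-41km+35m**2), so (5k+4m+6) is a factor with cofactor 12k**2-41km+35m**2.
The cofactor groups again: 12k**2-41km+35m**2 = 3k(4k-7m) - 5m(4k-7m); both groups contain (4k-7m), giving (3k-5m)(4k-7m).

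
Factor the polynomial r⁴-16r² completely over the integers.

Every term has a factor of r²; factoring it out leaves r²-16.
Recognize a difference of squares with the parts r and 4.

r²(r+4)(r-4)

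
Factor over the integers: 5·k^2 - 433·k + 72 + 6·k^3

By the rational root theorem, k = 1/6 is a root, so (6·k - 1) is a factor; dividing leaves k^2 + k - 72.
The remaining quadratic factors as (k - 8)(k + 9).

(6·k - 1)·(k + 9)·(k - 8)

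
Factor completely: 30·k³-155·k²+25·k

5·k·(6·k-1)·(k-5)

Pull out the common factor 5·k, then factor the remaining trinomial.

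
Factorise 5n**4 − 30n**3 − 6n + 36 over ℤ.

(n − 6)(5n**3 − 6)

Group as (5n**4 − 6n) + (−30n**3 + 36) = n(5n**3 − 6) − 6(5n**3 − 6).
Both groups share the factor (5n**3 − 6).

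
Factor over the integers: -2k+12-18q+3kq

Group as (3kq-2k) + (-18q+12) = k(3q-2) - 6(3q-2).
Both groups share the factor (3q-2).

(3q-2)(k-6)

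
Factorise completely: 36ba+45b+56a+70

(4a+5)(9b+14)

Group as (36ba+45b) + (56a+70) = 9b(4a+5) + 14(4a+5).
Both groups share the factor (4a+5).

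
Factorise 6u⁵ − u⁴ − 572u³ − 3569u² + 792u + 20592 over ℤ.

(6u − 13)(u + 3)(u − 12)(u² + 11u + 44)

Testing divisors of the constant over divisors of the leading coefficient, u = 12 is a root, so (u − 12) is a factor; dividing leaves 6u⁴ + 71u³ + 280u² − 209u − 1716.
Next, u = −3 is a root, giving the factor (u + 3) and quotient 6u³ + 53u² + 121u − 572.
Then u = 13/6 is a root, so (6u − 13) divides it; the quotient is u² + 11u + 44.
The quadratic u² + 11u + 44 has discriminant −55 < 0 and is irreducible over ℤ.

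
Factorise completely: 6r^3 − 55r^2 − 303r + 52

(6r − 1)(r + 4)(r − 13)

By the rational root theorem, r = −4 is a root, so (r + 4) is a factor; dividing leaves 6r^2 − 79r + 13.
The remaining quadratic factors as (6r − 1)(r − 13).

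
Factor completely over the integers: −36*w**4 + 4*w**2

−4*w**2*(3*w + 1)*(3*w − 1)

Every term has a factor of 4*w**2; factoring it out leaves −9*w**2 + 1.
Recognize a difference of squares with the parts 1 and 3*w.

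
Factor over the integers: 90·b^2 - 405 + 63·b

Pull out the common factor 9, then factor the remaining trinomial.

9·(2·b + 5)·(5·b - 9)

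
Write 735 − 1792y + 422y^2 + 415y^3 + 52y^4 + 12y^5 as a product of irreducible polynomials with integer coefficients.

(2y − 1)(6y − 7)(y + 3)(y^2 + 3y + 35)

Trying the rational-root candidates, y = 1/2 is a root, so (2y − 1) divides it; the quotient is 6y^4 + 29y^3 + 222y^2 + 322y − 735.
Next, y = −3 is a root, so (y + 3) is a factor; dividing leaves 6y^3 + 11y^2 + 189y − 245.
Then y = 7/6 is a root, so (6y − 7) is a factor; dividing leaves y^2 + 3y + 35.
The quadratic y^2 + 3y + 35 has discriminant −131 < 0 and is irreducible over ℤ.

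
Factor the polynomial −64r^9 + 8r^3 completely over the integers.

Factor out 8r^3 first: what remains is −8r^6 + 1.
Recognize a difference of cubes with the parts 1 and 2r^2.

−8r^3(2r^2 − 1)(4r^4 + 2r^2 + 1)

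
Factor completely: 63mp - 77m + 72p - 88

Group as (63mp - 77m) + (72p - 88) = 7m(9p - 11) + 8(9p - 11).
Both groups share the factor (9p - 11).

(7m + 8)(9p - 11)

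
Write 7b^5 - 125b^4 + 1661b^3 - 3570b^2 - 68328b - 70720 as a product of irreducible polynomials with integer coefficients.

By the rational root theorem, b = -4 is a root, so (b + 4) is a factor; dividing leaves 7b^4 - 153b^3 + 2273b^2 - 12662b - 17680.
Then b = 10 is a root, so (b - 10) divides it; the quotient is 7b^3 - 83b^2 + 1443b + 1768.
Next, b = -8/7 is a root, so (7b + 8) is a factor; dividing leaves b^2 - 13b + 221.
The quadratic b^2 - 13b + 221 has discriminant -715 < 0 and is irreducible over ℤ.

(7b + 8)(b + 4)(b - 10)(b^2 - 13b + 221)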